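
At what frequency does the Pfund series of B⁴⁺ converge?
3.290e+15 Hz

The series limit corresponds to the transition from n = ∞ to n = 5.
This is the highest energy (shortest wavelength) transition in the Pfund series.

E_∞ = 0 eV
E_5 = -13.6057 × 5² / 5² = -13.60570 eV

Energy at series limit:
ΔE = E_∞ - E_5 = 0 - (-13.60570) = 13.60570 eV
E = 13.60570 eV × (1.602177 × 10⁻¹⁹ J/eV) = 2.17987e-18 J
f = E/h = 2.17987e-18 J / (6.62607 × 10⁻³⁴ J·s) = 3.290e+15 Hz

This energy equals the ionization energy from the n = 5 state of B⁴⁺.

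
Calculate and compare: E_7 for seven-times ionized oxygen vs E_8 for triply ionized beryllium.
O⁷⁺ at n = 7 (E = -17.770710 eV)

Using E_n = -13.6057 Z² / n² eV:

O⁷⁺ (Z = 8) at n = 7:
E = -13.6057 × 8² / 7² = -13.6057 × 64 / 49 = -17.770710204 eV

Be³⁺ (Z = 4) at n = 8:
E = -13.6057 × 4² / 8² = -13.6057 × 16 / 64 = -3.401425000 eV

Since -17.770710204 eV < -3.401425000 eV,
O⁷⁺ at n = 7 is more tightly bound (requires more energy to ionize).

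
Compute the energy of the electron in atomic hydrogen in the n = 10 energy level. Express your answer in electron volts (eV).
-0.1361 eV

The energy levels of a hydrogen-like atom are given by:
E_n = -13.6057 eV / n²

For n = 10:
E_10 = -13.6057 eV / 10²
E_10 = -13.6057 eV / 100
E_10 = -0.1361 eV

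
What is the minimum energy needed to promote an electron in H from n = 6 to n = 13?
0.297 eV

The energy levels of a hydrogen-like atom are E_n = -13.6057 eV / n².

Energy at n = 6: E_6 = -13.6057 / 6² = -0.377936 eV
Energy at n = 13: E_13 = -13.6057 / 13² = -0.080507 eV

The excitation energy is the difference:
ΔE = E_13 - E_6
ΔE = -0.080507 - (-0.377936)
ΔE = 0.297 eV

Since this is positive, energy must be absorbed (photon absorption).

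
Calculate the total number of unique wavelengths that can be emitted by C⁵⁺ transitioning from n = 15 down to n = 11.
10

The electron can occupy levels n = 11, 12, ..., 15 during de-excitation — that is m = 15 - 11 + 1 = 5 distinct levels.

The number of distinct spectral lines equals the number of ways to choose 2 of these m levels (each pair gives one possible emission transition):

Number of lines = m(m-1)/2 = 5×4/2 = 10

These correspond to all possible transitions between the 5 levels:
15 → 14, 15 → 13, 15 → 12, 15 → 11, 14 → 13, 14 → 12, 14 → 11, 13 → 12...

Each transition produces a photon with a unique energy (and thus wavelength). This count does not depend on Z.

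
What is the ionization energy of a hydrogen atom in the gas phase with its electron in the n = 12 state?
0.094484 eV

The ionization energy is the energy needed to remove the electron completely (n → ∞).

For hydrogen, E_n = -13.6057 eV / n².

At n = 12: E_12 = -13.6057 / 12² = -0.094484028 eV
At n = ∞: E_∞ = 0 eV

Ionization energy = E_∞ - E_12 = 0 - (-0.094484028) = 0.094484028 eV
Ionization energy ≈ 0.094484 eV

This is also called the binding energy of the electron in state n = 12.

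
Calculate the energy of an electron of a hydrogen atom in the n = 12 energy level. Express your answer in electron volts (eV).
-0.09 eV

The energy levels of a hydrogen-like atom are given by:
E_n = -13.6057 eV / n²

For n = 12:
E_12 = -13.6057 eV / 12²
E_12 = -13.6057 eV / 144
E_12 = -0.09 eV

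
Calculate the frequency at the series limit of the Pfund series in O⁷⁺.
8.422e+15 Hz

The series limit corresponds to the transition from n = ∞ to n = 5.
This is the highest energy (shortest wavelength) transition in the Pfund series.

E_∞ = 0 eV
E_5 = -13.6057 × 8² / 5² = -34.83059 eV

Energy at series limit:
ΔE = E_∞ - E_5 = 0 - (-34.83059) = 34.83059 eV
E = 34.83059 eV × (1.602177 × 10⁻¹⁹ J/eV) = 5.58048e-18 J
f = E/h = 5.58048e-18 J / (6.62607 × 10⁻³⁴ J·s) = 8.422e+15 Hz

This energy equals the ionization energy from the n = 5 state of O⁷⁺.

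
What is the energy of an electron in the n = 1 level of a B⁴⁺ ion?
-340.142500 eV

For hydrogen-like ions, the energy levels scale with Z²:
E_n = -13.6057 Z² / n² eV

For B⁴⁺ (Z = 5) at n = 1:
E_1 = -13.6057 × 5² / 1²
E_1 = -13.6057 × 25 / 1
E_1 = -340.1425 / 1
E_1 = -340.142500 eV

The energy is 25 times more negative than hydrogen at the same n due to the stronger nuclear charge.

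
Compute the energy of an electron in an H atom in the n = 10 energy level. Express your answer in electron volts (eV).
-0.136 eV

The energy levels of a hydrogen-like atom are given by:
E_n = -13.6057 eV / n²

For n = 10:
E_10 = -13.6057 eV / 10²
E_10 = -13.6057 eV / 100
E_10 = -0.136 eV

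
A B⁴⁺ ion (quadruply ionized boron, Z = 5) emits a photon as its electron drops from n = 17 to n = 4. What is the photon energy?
20.08 eV

The energy levels are E_n = -13.6057 Z² eV / n².

Energy at n = 17: E_17 = -13.6057 × 5² / 17² = -1.17696 eV
Energy at n = 4: E_4 = -13.6057 × 5² / 4² = -21.25891 eV

For emission (electron falling to lower state), the photon energy is:
E_photon = E_17 - E_4 = |-1.17696 - (-21.25891)|
E_photon = 20.08 eV

This energy is carried away by the emitted photon.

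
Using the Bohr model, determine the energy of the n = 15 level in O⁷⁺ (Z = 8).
-3.87007 eV

For hydrogen-like ions, the energy levels scale with Z²:
E_n = -13.6057 Z² / n² eV

For O⁷⁺ (Z = 8) at n = 15:
E_15 = -13.6057 × 8² / 15²
E_15 = -13.6057 × 64 / 225
E_15 = -870.7648 / 225
E_15 = -3.87007 eV

The energy is 64 times more negative than hydrogen at the same n due to the stronger nuclear charge.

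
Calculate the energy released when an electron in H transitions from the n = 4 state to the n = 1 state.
12.755 eV

The energy levels are E_n = -13.6057 eV / n².

Energy at n = 4: E_4 = -13.6057 / 4² = -0.850356 eV
Energy at n = 1: E_1 = -13.6057 / 1² = -13.605700 eV

For emission (electron falling to lower state), the photon energy is:
E_photon = E_4 - E_1 = |-0.850356 - (-13.605700)|
E_photon = 12.755 eV

This energy is carried away by the emitted photon.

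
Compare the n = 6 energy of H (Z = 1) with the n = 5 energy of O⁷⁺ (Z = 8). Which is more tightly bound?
O⁷⁺ at n = 5 (E = -34.83 eV)

Using E_n = -13.6057 Z² / n² eV:

H (Z = 1) at n = 6:
E = -13.6057 × 1² / 6² = -13.6057 × 1 / 36 = -0.37794 eV

O⁷⁺ (Z = 8) at n = 5:
E = -13.6057 × 8² / 5² = -13.6057 × 64 / 25 = -34.83059 eV

Since -34.83059 eV < -0.37794 eV,
O⁷⁺ at n = 5 is more tightly bound (requires more energy to ionize).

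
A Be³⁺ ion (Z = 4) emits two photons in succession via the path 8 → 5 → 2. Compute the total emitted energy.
51.021 eV

The energy levels of Be³⁺ are E_n = -13.6057 × 4² / n² eV.

First transition (8 → 5):
ΔE₁ = |E_5 - E_8|
ΔE₁ = |-8.707648000 - (-3.401425000)| = 5.306223 eV

Second transition (5 → 2):
ΔE₂ = |E_2 - E_5|
ΔE₂ = |-54.422800000 - (-8.707648000)| = 45.715152 eV

Total energy released:
E_total = ΔE₁ + ΔE₂ = 5.306223 + 45.715152 = 51.021 eV

Note: This equals the direct transition 8 → 2: 51.021 eV ✓
Energy is conserved regardless of the path taken.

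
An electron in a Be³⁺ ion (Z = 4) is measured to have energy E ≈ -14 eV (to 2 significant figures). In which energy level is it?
n = 4

The exact energy levels follow E_n = -13.6057 Z² / n² eV with Z = 4.

The measured value (-14 eV) is reported to only 2 significant figures, so we must test candidate n values and see which one matches to that precision.

Candidate energies:
  n = 2:  E = -13.6057 × 4² / 2² = -54.42280 eV
  n = 3:  E = -13.6057 × 4² / 3² = -24.18791 eV
  n = 4:  E = -13.6057 × 4² / 4² = -13.60570 eV  ← matches
  n = 5:  E = -13.6057 × 4² / 5² = -8.70765 eV
  n = 6:  E = -13.6057 × 4² / 6² = -6.04698 eV

Checking against the measurement of -14 eV (2 sig figs), only n = 4 agrees:
E_4 = -13.60570 eV, which rounds to -14 eV ✓

Therefore n = 4.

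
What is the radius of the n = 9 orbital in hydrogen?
4.2863 nm (or 42.8633 Å)

The Bohr radius formula is:
r_n = n² a₀ / Z

where a₀ = 0.0529177 nm is the Bohr radius.

For H (Z = 1) at n = 9:
r_9 = 9² × 0.0529177 nm / 1
r_9 = 81 × 0.0529177 nm / 1
r_9 = 4.28633 nm / 1
r_9 = 4.2863 nm

The electron orbits at approximately 4.2863 nm from the nucleus.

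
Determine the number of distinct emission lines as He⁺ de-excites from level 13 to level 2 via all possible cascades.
66

The electron can occupy levels n = 2, 3, ..., 13 during de-excitation — that is m = 13 - 2 + 1 = 12 distinct levels.

The number of distinct spectral lines equals the number of ways to choose 2 of these m levels (each pair gives one possible emission transition):

Number of lines = m(m-1)/2 = 12×11/2 = 66

These correspond to all possible transitions between the 12 levels:
13 → 12, 13 → 11, 13 → 10, 13 → 9, 13 → 8, 13 → 7, 13 → 6, 13 → 5...

Each transition produces a photon with a unique energy (and thus wavelength). This count does not depend on Z.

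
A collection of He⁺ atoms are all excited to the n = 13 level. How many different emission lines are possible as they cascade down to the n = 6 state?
28

The electron can occupy levels n = 6, 7, ..., 13 during de-excitation — that is m = 13 - 6 + 1 = 8 distinct levels.

The number of distinct spectral lines equals the number of ways to choose 2 of these m levels (each pair gives one possible emission transition):

Number of lines = m(m-1)/2 = 8×7/2 = 28

These correspond to all possible transitions between the 8 levels:
13 → 12, 13 → 11, 13 → 10, 13 → 9, 13 → 8, 13 → 7, 13 → 6, 12 → 11...

Each transition produces a photon with a unique energy (and thus wavelength). This count does not depend on Z.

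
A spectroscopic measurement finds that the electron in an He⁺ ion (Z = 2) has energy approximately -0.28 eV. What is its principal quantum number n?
n = 14

The exact energy levels follow E_n = -13.6057 Z² / n² eV with Z = 2.

The measured value (-0.28 eV) is reported to only 2 significant figures, so we must test candidate n values and see which one matches to that precision.

Candidate energies:
  n = 12:  E = -13.6057 × 2² / 12² = -0.37794 eV
  n = 13:  E = -13.6057 × 2² / 13² = -0.32203 eV
  n = 14:  E = -13.6057 × 2² / 14² = -0.27767 eV  ← matches
  n = 15:  E = -13.6057 × 2² / 15² = -0.24188 eV
  n = 16:  E = -13.6057 × 2² / 16² = -0.21259 eV

Checking against the measurement of -0.28 eV (2 sig figs), only n = 14 agrees:
E_14 = -0.27767 eV, which rounds to -0.28 eV ✓

Therefore n = 14.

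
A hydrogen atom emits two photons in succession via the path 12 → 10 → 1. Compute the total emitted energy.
13.51122 eV

The energy levels of hydrogen are E_n = -13.6057 / n² eV.

First transition (12 → 10):
ΔE₁ = |E_10 - E_12|
ΔE₁ = |-0.13605700000 - (-0.09448402778)| = 0.04157297 eV

Second transition (10 → 1):
ΔE₂ = |E_1 - E_10|
ΔE₂ = |-13.60570000000 - (-0.13605700000)| = 13.46964300 eV

Total energy released:
E_total = ΔE₁ + ΔE₂ = 0.04157297 + 13.46964300 = 13.51122 eV

Note: This equals the direct transition 12 → 1: 13.51122 eV ✓
Energy is conserved regardless of the path taken.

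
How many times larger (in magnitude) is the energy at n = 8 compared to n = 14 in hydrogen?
3.0625

Using E_n = -13.6057 Z² / n² eV with Z = 1:

E_8 = -13.6057 / 8² = -13.6057 / 64 = -0.212589063 eV
E_14 = -13.6057 / 14² = -13.6057 / 196 = -0.069416837 eV

The ratio is:
E_8/E_14 = (-0.212589063) / (-0.069416837)
E_8/E_14 = (-13.6057/64) / (-13.6057/196)
E_8/E_14 = 196/64
E_8/E_14 = 3.0625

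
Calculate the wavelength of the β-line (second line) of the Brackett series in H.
2624.44 nm

The lines of a series are numbered from the longest wavelength (smallest ΔE) outward; the second line is the transition from n = n_f + 2 to n_f.
The Brackett series has all transitions ending at n_f = 4.

For H, the second line (β-line) is the jump from n = 6 to n = 4:
E_6 = -13.6057 / 6² = -0.37793611 eV
E_4 = -13.6057 / 4² = -0.85035625 eV
ΔE = E_6 - E_4 = 0.47242014 eV

λ = hc/E = 1239.84 eV·nm / 0.47242014 eV
λ = 2624.44 nm

This is the β-line of the Brackett series in H.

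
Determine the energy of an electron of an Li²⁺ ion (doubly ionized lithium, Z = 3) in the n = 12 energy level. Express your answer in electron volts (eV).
-0.85036 eV

The energy levels of a hydrogen-like atom are given by:
E_n = -13.6057 Z² / n² eV  (with Z = 3 for Li²⁺)

For n = 12:
E_12 = -13.6057 × 3² / 12²
E_12 = -13.6057 × 9 / 144
E_12 = -0.85036 eV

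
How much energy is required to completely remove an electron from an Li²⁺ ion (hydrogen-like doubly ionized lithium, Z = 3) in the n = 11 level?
1.01 eV

The ionization energy is the energy needed to remove the electron completely (n → ∞).

For a hydrogen-like ion with Z = 3, E_n = -13.6057 Z² / n² eV.

At n = 11: E_11 = -13.6057 × 3² / 11² = -1.01199 eV
At n = ∞: E_∞ = 0 eV

Ionization energy = E_∞ - E_11 = 0 - (-1.01199) = 1.01199 eV
Ionization energy ≈ 1.01 eV

This is also called the binding energy of the electron in state n = 11.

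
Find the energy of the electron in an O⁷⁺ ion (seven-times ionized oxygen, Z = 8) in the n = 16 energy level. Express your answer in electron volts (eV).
-3.401 eV

The energy levels of a hydrogen-like atom are given by:
E_n = -13.6057 Z² / n² eV  (with Z = 8 for O⁷⁺)

For n = 16:
E_16 = -13.6057 × 8² / 16²
E_16 = -13.6057 × 64 / 256
E_16 = -3.401 eV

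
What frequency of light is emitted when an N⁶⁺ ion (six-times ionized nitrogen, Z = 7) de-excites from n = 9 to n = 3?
1.5921e+16 Hz

First, find the transition energy:
E_9 = -13.6057 × 7² / 9² = -8.230609 eV
E_3 = -13.6057 × 7² / 3² = -74.075478 eV
|ΔE| = |E_3 - E_9| = 65.844869 eV

Convert to Joules: E = 65.844869 eV × (1.602177 × 10⁻¹⁹ J/eV) = 1.054951e-17 J

Using E = hf:
f = E/h = 1.054951e-17 J / (6.62607 × 10⁻³⁴ J·s)
f = 1.5921e+16 Hz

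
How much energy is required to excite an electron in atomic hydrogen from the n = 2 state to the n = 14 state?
3.332008 eV

The energy levels of a hydrogen-like atom are E_n = -13.6057 eV / n².

Energy at n = 2: E_2 = -13.6057 / 2² = -3.401425000 eV
Energy at n = 14: E_14 = -13.6057 / 14² = -0.069416837 eV

The excitation energy is the difference:
ΔE = E_14 - E_2
ΔE = -0.069416837 - (-3.401425000)
ΔE = 3.332008 eV

Since this is positive, energy must be absorbed (photon absorption).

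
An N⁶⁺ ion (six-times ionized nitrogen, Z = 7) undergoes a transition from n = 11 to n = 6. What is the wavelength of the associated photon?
95.30 nm

First, find the transition energy using E_n = -13.6057 Z² / n² eV:
E_11 = -13.6057 × 7² / 11² = -5.5097 eV
E_6 = -13.6057 × 7² / 6² = -18.5189 eV

Photon energy: |ΔE| = |E_6 - E_11| = 13.0092 eV

Convert to wavelength using E = hc/λ with hc = 1239.84 eV·nm:
λ = hc/E = 1239.84 eV·nm / 13.0092 eV
λ = 95.30 nm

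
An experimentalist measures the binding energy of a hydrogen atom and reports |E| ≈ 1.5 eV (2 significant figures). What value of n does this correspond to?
n = 3

The exact energy levels follow E_n = -13.6057 eV / n².

The measured value (-1.5 eV) is reported to only 2 significant figures, so we must test candidate n values and see which one matches to that precision.

Candidate energies:
  n = 1:  E = -13.6057/1² = -13.60570 eV
  n = 2:  E = -13.6057/2² = -3.40143 eV
  n = 3:  E = -13.6057/3² = -1.51174 eV  ← matches
  n = 4:  E = -13.6057/4² = -0.85036 eV
  n = 5:  E = -13.6057/5² = -0.54423 eV

Checking against the measurement of -1.5 eV (2 sig figs), only n = 3 agrees:
E_3 = -1.51174 eV, which rounds to -1.5 eV ✓

Therefore n = 3.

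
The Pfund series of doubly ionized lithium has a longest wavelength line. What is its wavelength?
828.422847 nm

The longest wavelength corresponds to the smallest energy transition in the series.
The Pfund series has all transitions ending at n_f = 5.

For Li²⁺ (Z = 3), the first line (α-line) is the jump from n = 6 to n = 5:
E_6 = -13.6057 × 3² / 6² = -3.4014250000 eV
E_5 = -13.6057 × 3² / 5² = -4.8980520000 eV
ΔE = E_6 - E_5 = 1.4966270000 eV

λ = hc/E = 1239.84 eV·nm / 1.4966270000 eV
λ = 828.422847 nm

This is the α-line of the Pfund series in Li²⁺.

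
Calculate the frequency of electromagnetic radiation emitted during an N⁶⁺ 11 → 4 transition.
8.74290e+15 Hz

First, find the transition energy:
E_11 = -13.6057 × 7² / 11² = -5.5097463 eV
E_4 = -13.6057 × 7² / 4² = -41.6674563 eV
|ΔE| = |E_4 - E_11| = 36.1577100 eV

Convert to Joules: E = 36.1577100 eV × (1.602177 × 10⁻¹⁹ J/eV) = 5.7931051e-18 J

Using E = hf:
f = E/h = 5.7931051e-18 J / (6.62607 × 10⁻³⁴ J·s)
f = 8.74290e+15 Hz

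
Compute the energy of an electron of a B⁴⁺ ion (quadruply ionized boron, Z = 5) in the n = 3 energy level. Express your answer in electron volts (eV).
-37.79 eV

The energy levels of a hydrogen-like atom are given by:
E_n = -13.6057 Z² / n² eV  (with Z = 5 for B⁴⁺)

For n = 3:
E_3 = -13.6057 × 5² / 3²
E_3 = -13.6057 × 25 / 9
E_3 = -37.79 eV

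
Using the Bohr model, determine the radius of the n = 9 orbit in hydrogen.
4.2863 nm (or 42.8633 Å)

The Bohr radius formula is:
r_n = n² a₀ / Z

where a₀ = 0.0529177 nm is the Bohr radius.

For H (Z = 1) at n = 9:
r_9 = 9² × 0.0529177 nm / 1
r_9 = 81 × 0.0529177 nm / 1
r_9 = 4.28633 nm / 1
r_9 = 4.2863 nm

The electron orbits at approximately 4.2863 nm from the nucleus.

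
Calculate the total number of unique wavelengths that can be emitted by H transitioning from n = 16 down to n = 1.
120

The electron can occupy levels n = 1, 2, ..., 16 during de-excitation — that is m = 16 - 1 + 1 = 16 distinct levels.

The number of distinct spectral lines equals the number of ways to choose 2 of these m levels (each pair gives one possible emission transition):

Number of lines = m(m-1)/2 = 16×15/2 = 120

These correspond to all possible transitions between the 16 levels:
16 → 15, 16 → 14, 16 → 13, 16 → 12, 16 → 11, 16 → 10, 16 → 9, 16 → 8...

Each transition produces a photon with a unique energy (and thus wavelength). This count does not depend on Z.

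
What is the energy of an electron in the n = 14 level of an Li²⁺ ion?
-0.6248 eV

For hydrogen-like ions, the energy levels scale with Z²:
E_n = -13.6057 Z² / n² eV

For Li²⁺ (Z = 3) at n = 14:
E_14 = -13.6057 × 3² / 14²
E_14 = -13.6057 × 9 / 196
E_14 = -122.4513 / 196
E_14 = -0.6248 eV

The energy is 9 times more negative than hydrogen at the same n due to the stronger nuclear charge.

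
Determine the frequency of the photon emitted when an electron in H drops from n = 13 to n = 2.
8.03e+14 Hz

First, find the transition energy:
E_13 = -13.6057 / 13² = -0.08051 eV
E_2 = -13.6057 / 2² = -3.40143 eV
|ΔE| = |E_2 - E_13| = 3.32092 eV

Convert to Joules: E = 3.32092 eV × (1.602177 × 10⁻¹⁹ J/eV) = 5.3207e-19 J

Using E = hf:
f = E/h = 5.3207e-19 J / (6.62607 × 10⁻³⁴ J·s)
f = 8.03e+14 Hz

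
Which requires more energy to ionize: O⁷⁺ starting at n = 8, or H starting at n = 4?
O⁷⁺ at n = 8 (E = -13.61 eV)

Using E_n = -13.6057 Z² / n² eV:

O⁷⁺ (Z = 8) at n = 8:
E = -13.6057 × 8² / 8² = -13.6057 × 64 / 64 = -13.60570 eV

H (Z = 1) at n = 4:
E = -13.6057 × 1² / 4² = -13.6057 × 1 / 16 = -0.85036 eV

Since -13.60570 eV < -0.85036 eV,
O⁷⁺ at n = 8 is more tightly bound (requires more energy to ionize).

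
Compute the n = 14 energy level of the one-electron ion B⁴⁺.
-1.74 eV

For hydrogen-like ions, the energy levels scale with Z²:
E_n = -13.6057 Z² / n² eV

For B⁴⁺ (Z = 5) at n = 14:
E_14 = -13.6057 × 5² / 14²
E_14 = -13.6057 × 25 / 196
E_14 = -340.1425 / 196
E_14 = -1.74 eV

The energy is 25 times more negative than hydrogen at the same n due to the stronger nuclear charge.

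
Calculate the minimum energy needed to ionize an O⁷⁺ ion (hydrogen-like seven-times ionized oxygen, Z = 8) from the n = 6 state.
24.188 eV

The ionization energy is the energy needed to remove the electron completely (n → ∞).

For a hydrogen-like ion with Z = 8, E_n = -13.6057 Z² / n² eV.

At n = 6: E_6 = -13.6057 × 8² / 6² = -24.187911 eV
At n = ∞: E_∞ = 0 eV

Ionization energy = E_∞ - E_6 = 0 - (-24.187911) = 24.187911 eV
Ionization energy ≈ 24.188 eV

This is also called the binding energy of the electron in state n = 6.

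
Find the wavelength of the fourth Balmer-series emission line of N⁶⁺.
8.36876 nm

The lines of a series are numbered from the longest wavelength (smallest ΔE) outward; the fourth line is the transition from n = n_f + 4 to n_f.
The Balmer series has all transitions ending at n_f = 2.

For N⁶⁺ (Z = 7), the fourth line (δ-line) is the jump from n = 6 to n = 2:
E_6 = -13.6057 × 7² / 6² = -18.5188694 eV
E_2 = -13.6057 × 7² / 2² = -166.6698250 eV
ΔE = E_6 - E_2 = 148.1509556 eV

λ = hc/E = 1239.84 eV·nm / 148.1509556 eV
λ = 8.36876 nm

This is the δ-line of the Balmer series in N⁶⁺.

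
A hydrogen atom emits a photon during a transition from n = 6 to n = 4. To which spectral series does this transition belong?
Brackett series

The spectral series in hydrogen are named based on the final (lower) energy level:
- Lyman series: n_final = 1 (ultraviolet)
- Balmer series: n_final = 2 (visible/near-UV)
- Paschen series: n_final = 3 (infrared)
- Brackett series: n_final = 4 (infrared)
- Pfund series: n_final = 5 (far infrared)

Since this transition ends at n = 4, it belongs to the Brackett series.

For reference, this 6 → 4 line has photon energy
ΔE = 13.6057 eV × (1/4² - 1/6²) = 0.472420139 eV,
corresponding to wavelength λ = hc/ΔE = 1239.84 eV·nm / 0.472420139 eV = 2624.444 nm in the infrared region.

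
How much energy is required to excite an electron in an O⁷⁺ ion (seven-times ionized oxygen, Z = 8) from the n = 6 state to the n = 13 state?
19.035457 eV

The energy levels of a hydrogen-like atom are E_n = -13.6057 Z² eV / n².

Energy at n = 6: E_6 = -13.6057 × 8² / 6² = -24.187911111 eV
Energy at n = 13: E_13 = -13.6057 × 8² / 13² = -5.152454438 eV

The excitation energy is the difference:
ΔE = E_13 - E_6
ΔE = -5.152454438 - (-24.187911111)
ΔE = 19.035457 eV

Since this is positive, energy must be absorbed (photon absorption).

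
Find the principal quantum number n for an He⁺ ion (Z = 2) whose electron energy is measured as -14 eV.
n = 2

The exact energy levels follow E_n = -13.6057 Z² / n² eV with Z = 2.

The measured value (-14 eV) is reported to only 2 significant figures, so we must test candidate n values and see which one matches to that precision.

Candidate energies:
  n = 1:  E = -13.6057 × 2² / 1² = -54.42280 eV
  n = 2:  E = -13.6057 × 2² / 2² = -13.60570 eV  ← matches
  n = 3:  E = -13.6057 × 2² / 3² = -6.04698 eV
  n = 4:  E = -13.6057 × 2² / 4² = -3.40143 eV

Checking against the measurement of -14 eV (2 sig figs), only n = 2 agrees:
E_2 = -13.60570 eV, which rounds to -14 eV ✓

Therefore n = 2.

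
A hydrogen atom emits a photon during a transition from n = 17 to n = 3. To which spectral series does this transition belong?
Paschen series

The spectral series in hydrogen are named based on the final (lower) energy level:
- Lyman series: n_final = 1 (ultraviolet)
- Balmer series: n_final = 2 (visible/near-UV)
- Paschen series: n_final = 3 (infrared)
- Brackett series: n_final = 4 (infrared)
- Pfund series: n_final = 5 (far infrared)

Since this transition ends at n = 3, it belongs to the Paschen series.

For reference, this 17 → 3 line has photon energy
ΔE = 13.6057 eV × (1/3² - 1/17²) = 1.4646659 eV,
corresponding to wavelength λ = hc/ΔE = 1239.84 eV·nm / 1.4646659 eV = 846.500 nm in the infrared region.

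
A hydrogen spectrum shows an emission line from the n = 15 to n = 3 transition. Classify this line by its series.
Paschen series

The spectral series in hydrogen are named based on the final (lower) energy level:
- Lyman series: n_final = 1 (ultraviolet)
- Balmer series: n_final = 2 (visible/near-UV)
- Paschen series: n_final = 3 (infrared)
- Brackett series: n_final = 4 (infrared)
- Pfund series: n_final = 5 (far infrared)

Since this transition ends at n = 3, it belongs to the Paschen series.

For reference, this 15 → 3 line has photon energy
ΔE = 13.6057 eV × (1/3² - 1/15²) = 1.4512746667 eV,
corresponding to wavelength λ = hc/ΔE = 1239.84 eV·nm / 1.4512746667 eV = 854.311061 nm in the infrared region.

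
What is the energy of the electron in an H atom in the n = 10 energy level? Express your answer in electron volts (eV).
-0.14 eV

The energy levels of a hydrogen-like atom are given by:
E_n = -13.6057 eV / n²

For n = 10:
E_10 = -13.6057 eV / 10²
E_10 = -13.6057 eV / 100
E_10 = -0.14 eV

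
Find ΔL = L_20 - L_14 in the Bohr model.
6.32743e-34 J·s (or 6ℏ)

In the Bohr model, L_n = nℏ where ℏ = 1.0545718e-34 J·s.

L_20 = 20ℏ = 2.1091436e-33 J·s
L_14 = 14ℏ = 1.4764005e-33 J·s

ΔL = L_20 - L_14 = (20 - 14)ℏ = 6ℏ
ΔL = 6 × 1.0545718e-34 J·s = 6.32743e-34 J·s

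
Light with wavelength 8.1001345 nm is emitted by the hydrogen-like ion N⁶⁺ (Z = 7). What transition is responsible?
n = 7 → n = 2

First, find the photon energy from the wavelength (hc = 1239.84 eV·nm):
E = hc/λ = 1239.84 eV·nm / 8.1001345 nm = 153.06413 eV

The energy levels of N⁶⁺ satisfy E_n = -13.6057 × 7² / n² eV, so an emission n_i → n_f releases
ΔE = 13.6057 × 7² × (1/n_f² − 1/n_i²) eV.

Setting ΔE equal to the photon energy:
1/n_f² − 1/n_i² = 153.06413 / (13.6057 × 7²) = 0.22959184

Since 1/n_i² must be positive, we need 1/n_f² > 0.22959184, i.e. n_f ≤ 2. For each allowed n_f, solve n_i = (1/n_f² − 0.22959184)^(−1/2) and check whether it is a whole number:
  n_f = 1: 1/n_i² = 1.00000000 − 0.22959184 = 0.77040816 → n_i = 1.139  (not an integer) ✗
  n_f = 2: 1/n_i² = 0.25000000 − 0.22959184 = 0.02040816 → n_i = 7.000  → integer, n_i = 7 ✓

Only n_f = 2 gives an integer upper level, n_i = 7.

The transition is from n = 7 to n = 2 (emission).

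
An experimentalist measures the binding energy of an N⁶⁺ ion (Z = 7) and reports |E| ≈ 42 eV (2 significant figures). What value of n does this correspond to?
n = 4

The exact energy levels follow E_n = -13.6057 Z² / n² eV with Z = 7.

The measured value (-42 eV) is reported to only 2 significant figures, so we must test candidate n values and see which one matches to that precision.

Candidate energies:
  n = 2:  E = -13.6057 × 7² / 2² = -166.669825 eV
  n = 3:  E = -13.6057 × 7² / 3² = -74.075478 eV
  n = 4:  E = -13.6057 × 7² / 4² = -41.667456 eV  ← matches
  n = 5:  E = -13.6057 × 7² / 5² = -26.667172 eV
  n = 6:  E = -13.6057 × 7² / 6² = -18.518869 eV

Checking against the measurement of -42 eV (2 sig figs), only n = 4 agrees:
E_4 = -41.667456 eV, which rounds to -42 eV ✓

Therefore n = 4.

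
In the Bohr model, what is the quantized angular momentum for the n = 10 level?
1.05e-33 J·s (or 10ℏ)

In the Bohr model, angular momentum is quantized:
L = nℏ

where ℏ = h/(2π) = 1.0546e-34 J·s

For n = 10:
L = 10 × 1.0546e-34 J·s
L = 1.05e-33 J·s

This can also be written as L = 10ℏ.
The angular momentum is an integer multiple of the reduced Planck constant.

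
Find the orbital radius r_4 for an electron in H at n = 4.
0.8467 nm (or 8.4668 Å)

The Bohr radius formula is:
r_n = n² a₀ / Z

where a₀ = 0.0529177 nm is the Bohr radius.

For H (Z = 1) at n = 4:
r_4 = 4² × 0.0529177 nm / 1
r_4 = 16 × 0.0529177 nm / 1
r_4 = 0.84668 nm / 1
r_4 = 0.8467 nm

The electron orbits at approximately 0.8467 nm from the nucleus.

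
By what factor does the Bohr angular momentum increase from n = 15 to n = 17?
1.133333

In the Bohr model, L_n = nℏ, so the ratio is purely the ratio of quantum numbers:

L_17/L_15 = 17ℏ / 15ℏ = 17/15 = 1.133333

The angular momentum scales linearly with n.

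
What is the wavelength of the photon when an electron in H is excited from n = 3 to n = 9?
922.66 nm

First, find the transition energy using E_n = -13.6057 / n² eV:
E_3 = -13.6057 / 3² = -1.511744 eV
E_9 = -13.6057 / 9² = -0.167972 eV

Photon energy: |ΔE| = |E_9 - E_3| = 1.343772 eV

Convert to wavelength using E = hc/λ with hc = 1239.84 eV·nm:
λ = hc/E = 1239.84 eV·nm / 1.343772 eV
λ = 922.66 nm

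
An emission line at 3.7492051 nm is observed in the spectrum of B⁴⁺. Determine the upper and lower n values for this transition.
n = 6 → n = 1

First, find the photon energy from the wavelength (hc = 1239.84 eV·nm):
E = hc/λ = 1239.84 eV·nm / 3.7492051 nm = 330.69410 eV

The energy levels of B⁴⁺ satisfy E_n = -13.6057 × 5² / n² eV, so an emission n_i → n_f releases
ΔE = 13.6057 × 5² × (1/n_f² − 1/n_i²) eV.

Setting ΔE equal to the photon energy:
1/n_f² − 1/n_i² = 330.69410 / (13.6057 × 5²) = 0.97222223

Since 1/n_i² must be positive, we need 1/n_f² > 0.97222223, i.e. n_f ≤ 1. For each allowed n_f, solve n_i = (1/n_f² − 0.97222223)^(−1/2) and check whether it is a whole number:
  n_f = 1: 1/n_i² = 1.00000000 − 0.97222223 = 0.02777777 → n_i = 6.000  → integer, n_i = 6 ✓

Only n_f = 1 gives an integer upper level, n_i = 6.

The transition is from n = 6 to n = 1 (emission).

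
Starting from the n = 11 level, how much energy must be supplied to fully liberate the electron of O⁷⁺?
7.196 eV

The ionization energy is the energy needed to remove the electron completely (n → ∞).

For a hydrogen-like ion with Z = 8, E_n = -13.6057 Z² / n² eV.

At n = 11: E_11 = -13.6057 × 8² / 11² = -7.196403 eV
At n = ∞: E_∞ = 0 eV

Ionization energy = E_∞ - E_11 = 0 - (-7.196403) = 7.196403 eV
Ionization energy ≈ 7.196 eV

This is also called the binding energy of the electron in state n = 11.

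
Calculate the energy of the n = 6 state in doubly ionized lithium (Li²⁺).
-3.401425 eV

For hydrogen-like ions, the energy levels scale with Z²:
E_n = -13.6057 Z² / n² eV

For Li²⁺ (Z = 3) at n = 6:
E_6 = -13.6057 × 3² / 6²
E_6 = -13.6057 × 9 / 36
E_6 = -122.4513 / 36
E_6 = -3.401425 eV

The energy is 9 times more negative than hydrogen at the same n due to the stronger nuclear charge.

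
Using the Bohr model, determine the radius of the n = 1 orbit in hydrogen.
0.0529 nm (or 0.5292 Å)

The Bohr radius formula is:
r_n = n² a₀ / Z

where a₀ = 0.0529177 nm is the Bohr radius.

For H (Z = 1) at n = 1:
r_1 = 1² × 0.0529177 nm / 1
r_1 = 1 × 0.0529177 nm / 1
r_1 = 0.05292 nm / 1
r_1 = 0.0529 nm

The electron orbits at approximately 0.0529 nm from the nucleus.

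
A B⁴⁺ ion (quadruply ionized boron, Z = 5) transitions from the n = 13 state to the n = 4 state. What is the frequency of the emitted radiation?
4.6537e+15 Hz

First, find the transition energy:
E_13 = -13.6057 × 5² / 13² = -2.012678 eV
E_4 = -13.6057 × 5² / 4² = -21.258906 eV
|ΔE| = |E_4 - E_13| = 19.246228 eV

Convert to Joules: E = 19.246228 eV × (1.602177 × 10⁻¹⁹ J/eV) = 3.083586e-18 J

Using E = hf:
f = E/h = 3.083586e-18 J / (6.62607 × 10⁻³⁴ J·s)
f = 4.6537e+15 Hz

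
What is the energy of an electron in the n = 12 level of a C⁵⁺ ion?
-3.401 eV

For hydrogen-like ions, the energy levels scale with Z²:
E_n = -13.6057 Z² / n² eV

For C⁵⁺ (Z = 6) at n = 12:
E_12 = -13.6057 × 6² / 12²
E_12 = -13.6057 × 36 / 144
E_12 = -489.8052 / 144
E_12 = -3.401 eV

The energy is 36 times more negative than hydrogen at the same n due to the stronger nuclear charge.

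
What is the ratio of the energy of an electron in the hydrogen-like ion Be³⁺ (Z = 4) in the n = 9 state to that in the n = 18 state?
4.000000

Using E_n = -13.6057 Z² / n² eV with Z = 4:

E_9 = -13.6057 × 4² / 9² = -217.6912 / 81 = -2.687545679012 eV
E_18 = -13.6057 × 4² / 18² = -217.6912 / 324 = -0.671886419753 eV

The ratio is:
E_9/E_18 = (-2.687545679012) / (-0.671886419753)
E_9/E_18 = (-217.6912/81) / (-217.6912/324)
E_9/E_18 = 324/81
E_9/E_18 = 4.000000
(Note: the Z² factors cancel in the ratio.)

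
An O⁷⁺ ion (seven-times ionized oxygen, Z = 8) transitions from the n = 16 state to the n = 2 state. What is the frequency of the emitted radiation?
5.18e+16 Hz

First, find the transition energy:
E_16 = -13.6057 × 8² / 16² = -3.4014 eV
E_2 = -13.6057 × 8² / 2² = -217.6912 eV
|ΔE| = |E_2 - E_16| = 214.2898 eV

Convert to Joules: E = 214.2898 eV × (1.602177 × 10⁻¹⁹ J/eV) = 3.4333e-17 J

Using E = hf:
f = E/h = 3.4333e-17 J / (6.62607 × 10⁻³⁴ J·s)
f = 5.18e+16 Hz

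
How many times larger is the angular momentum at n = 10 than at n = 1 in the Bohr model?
10.000000

In the Bohr model, L_n = nℏ, so the ratio is purely the ratio of quantum numbers:

L_10/L_1 = 10ℏ / 1ℏ = 10/1 = 10.000000

The angular momentum scales linearly with n.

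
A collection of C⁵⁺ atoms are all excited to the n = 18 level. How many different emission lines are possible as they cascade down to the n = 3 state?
120

The electron can occupy levels n = 3, 4, ..., 18 during de-excitation — that is m = 18 - 3 + 1 = 16 distinct levels.

The number of distinct spectral lines equals the number of ways to choose 2 of these m levels (each pair gives one possible emission transition):

Number of lines = m(m-1)/2 = 16×15/2 = 120

These correspond to all possible transitions between the 16 levels:
18 → 17, 18 → 16, 18 → 15, 18 → 14, 18 → 13, 18 → 12, 18 → 11, 18 → 10...

Each transition produces a photon with a unique energy (and thus wavelength). This count does not depend on Z.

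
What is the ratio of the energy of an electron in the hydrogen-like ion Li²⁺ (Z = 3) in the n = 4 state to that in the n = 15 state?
14.0625

Using E_n = -13.6057 Z² / n² eV with Z = 3:

E_4 = -13.6057 × 3² / 4² = -122.4513 / 16 = -7.65320625 eV
E_15 = -13.6057 × 3² / 15² = -122.4513 / 225 = -0.54422800 eV

The ratio is:
E_4/E_15 = (-7.65320625) / (-0.54422800)
E_4/E_15 = (-122.4513/16) / (-122.4513/225)
E_4/E_15 = 225/16
E_4/E_15 = 14.0625
(Note: the Z² factors cancel in the ratio.)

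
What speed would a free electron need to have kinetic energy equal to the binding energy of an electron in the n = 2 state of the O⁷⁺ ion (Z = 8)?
8.75e+06 m/s (or 2.918943% of c)

The binding energy at n = 2 for O⁷⁺ is:
E_2 = -13.6057 × 8²/2² = -217.69120000 eV
|E_2| = 217.69120000 eV

Convert to Joules:
KE = 217.69120000 eV × (1.602177 × 10⁻¹⁹ J/eV) = 3.4878e-17 J

Using KE = ½mv²:
v = √(2·KE/m_e)
v = √(2 × 3.4878e-17 J / 9.10938 × 10⁻³¹ kg)
v = 8.75e+06 m/s

This is approximately 2.918943% the speed of light.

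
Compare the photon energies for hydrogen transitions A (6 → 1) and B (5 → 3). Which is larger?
6 → 1

Calculate the energy for each transition:

Transition 6 → 1:
ΔE₁ = |E_1 - E_6| = |-13.6057/1² - (-13.6057/6²)|
ΔE₁ = |-13.60570000000 - (-0.37793611111)| = 13.22776389 eV

Transition 5 → 3:
ΔE₂ = |E_3 - E_5| = |-13.6057/3² - (-13.6057/5²)|
ΔE₂ = |-1.51174444444 - (-0.54422800000)| = 0.96751644 eV

Since 13.22776389 eV > 0.96751644 eV, the transition 6 → 1 emits the more energetic photon.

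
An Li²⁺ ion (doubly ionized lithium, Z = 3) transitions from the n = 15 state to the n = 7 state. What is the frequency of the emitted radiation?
4.73e+14 Hz

First, find the transition energy:
E_15 = -13.6057 × 3² / 15² = -0.54423 eV
E_7 = -13.6057 × 3² / 7² = -2.49901 eV
|ΔE| = |E_7 - E_15| = 1.95478 eV

Convert to Joules: E = 1.95478 eV × (1.602177 × 10⁻¹⁹ J/eV) = 3.1319e-19 J

Using E = hf:
f = E/h = 3.1319e-19 J / (6.62607 × 10⁻³⁴ J·s)
f = 4.73e+14 Hz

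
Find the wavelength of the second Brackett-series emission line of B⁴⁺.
104.97774 nm

The lines of a series are numbered from the longest wavelength (smallest ΔE) outward; the second line is the transition from n = n_f + 2 to n_f.
The Brackett series has all transitions ending at n_f = 4.

For B⁴⁺ (Z = 5), the second line (β-line) is the jump from n = 6 to n = 4:
E_6 = -13.6057 × 5² / 6² = -9.44840278 eV
E_4 = -13.6057 × 5² / 4² = -21.25890625 eV
ΔE = E_6 - E_4 = 11.81050347 eV

λ = hc/E = 1239.84 eV·nm / 11.81050347 eV
λ = 104.97774 nm

This is the β-line of the Brackett series in B⁴⁺.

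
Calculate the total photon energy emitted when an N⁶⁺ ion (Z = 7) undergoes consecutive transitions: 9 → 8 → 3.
65.8449 eV

The energy levels of N⁶⁺ are E_n = -13.6057 × 7² / n² eV.

First transition (9 → 8):
ΔE₁ = |E_8 - E_9|
ΔE₁ = |-10.4168640625 - (-8.2306086420)| = 2.1862554 eV

Second transition (8 → 3):
ΔE₂ = |E_3 - E_8|
ΔE₂ = |-74.0754777778 - (-10.4168640625)| = 63.6586137 eV

Total energy released:
E_total = ΔE₁ + ΔE₂ = 2.1862554 + 63.6586137 = 65.8449 eV

Note: This equals the direct transition 9 → 3: 65.8449 eV ✓
Energy is conserved regardless of the path taken.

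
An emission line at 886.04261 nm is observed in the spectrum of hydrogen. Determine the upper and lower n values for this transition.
n = 11 → n = 3

First, find the photon energy from the wavelength (hc = 1239.84 eV·nm):
E = hc/λ = 1239.84 eV·nm / 886.04261 nm = 1.3993006 eV

The energy levels of hydrogen satisfy E_n = -13.6057 / n² eV, so an emission n_i → n_f releases
ΔE = 13.6057 × (1/n_f² − 1/n_i²) eV.

Setting ΔE equal to the photon energy:
1/n_f² − 1/n_i² = 1.3993006 / 13.6057 = 0.10284665

Since 1/n_i² must be positive, we need 1/n_f² > 0.10284665, i.e. n_f ≤ 3. For each allowed n_f, solve n_i = (1/n_f² − 0.10284665)^(−1/2) and check whether it is a whole number:
  n_f = 1: 1/n_i² = 1.00000000 − 0.10284665 = 0.89715335 → n_i = 1.056  (not an integer) ✗
  n_f = 2: 1/n_i² = 0.25000000 − 0.10284665 = 0.14715335 → n_i = 2.607  (not an integer) ✗
  n_f = 3: 1/n_i² = 0.11111111 − 0.10284665 = 0.00826446 → n_i = 11.000  → integer, n_i = 11 ✓

Only n_f = 3 gives an integer upper level, n_i = 11.

The transition is from n = 11 to n = 3 (emission).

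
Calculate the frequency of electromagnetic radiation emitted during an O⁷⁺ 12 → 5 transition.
6.9598e+15 Hz

First, find the transition energy:
E_12 = -13.6057 × 8² / 12² = -6.0469778 eV
E_5 = -13.6057 × 8² / 5² = -34.8305920 eV
|ΔE| = |E_5 - E_12| = 28.7836142 eV

Convert to Joules: E = 28.7836142 eV × (1.602177 × 10⁻¹⁹ J/eV) = 4.611644e-18 J

Using E = hf:
f = E/h = 4.611644e-18 J / (6.62607 × 10⁻³⁴ J·s)
f = 6.9598e+15 Hz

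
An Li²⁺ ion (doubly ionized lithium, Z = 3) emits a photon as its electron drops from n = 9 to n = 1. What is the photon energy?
120.9396 eV

The energy levels are E_n = -13.6057 Z² eV / n².

Energy at n = 9: E_9 = -13.6057 × 3² / 9² = -1.5117444 eV
Energy at n = 1: E_1 = -13.6057 × 3² / 1² = -122.4513000 eV

For emission (electron falling to lower state), the photon energy is:
E_photon = E_9 - E_1 = |-1.5117444 - (-122.4513000)|
E_photon = 120.9396 eV

This energy is carried away by the emitted photon.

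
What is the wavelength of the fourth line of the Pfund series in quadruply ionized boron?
131.81 nm

The lines of a series are numbered from the longest wavelength (smallest ΔE) outward; the fourth line is the transition from n = n_f + 4 to n_f.
The Pfund series has all transitions ending at n_f = 5.

For B⁴⁺ (Z = 5), the fourth line (δ-line) is the jump from n = 9 to n = 5:
E_9 = -13.6057 × 5² / 9² = -4.199290 eV
E_5 = -13.6057 × 5² / 5² = -13.605700 eV
ΔE = E_9 - E_5 = 9.406410 eV

λ = hc/E = 1239.84 eV·nm / 9.406410 eV
λ = 131.81 nm

This is the δ-line of the Pfund series in B⁴⁺.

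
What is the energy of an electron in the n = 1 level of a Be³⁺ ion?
-217.69120 eV

For hydrogen-like ions, the energy levels scale with Z²:
E_n = -13.6057 Z² / n² eV

For Be³⁺ (Z = 4) at n = 1:
E_1 = -13.6057 × 4² / 1²
E_1 = -13.6057 × 16 / 1
E_1 = -217.6912 / 1
E_1 = -217.69120 eV

The energy is 16 times more negative than hydrogen at the same n due to the stronger nuclear charge.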